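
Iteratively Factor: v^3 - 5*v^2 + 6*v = (v)*(v^2 - 5*v + 6) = v*(v - 3)*(v - 2)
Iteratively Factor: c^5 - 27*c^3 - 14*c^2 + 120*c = (c - 2)*(c^4 + 2*c^3 - 23*c^2 - 60*c) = c*(c - 2)*(c^3 + 2*c^2 - 23*c - 60) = c*(c - 2)*(c + 4)*(c^2 - 2*c - 15) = c*(c - 2)*(c + 3)*(c + 4)*(c - 5)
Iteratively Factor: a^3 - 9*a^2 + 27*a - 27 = (a - 3)*(a^2 - 6*a + 9) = (a - 3)^2*(a - 3)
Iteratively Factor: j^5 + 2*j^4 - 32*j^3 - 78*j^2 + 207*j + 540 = (j + 4)*(j^4 - 2*j^3 - 24*j^2 + 18*j + 135) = (j + 3)*(j + 4)*(j^3 - 5*j^2 - 9*j + 45) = (j - 5)*(j + 3)*(j + 4)*(j^2 - 9) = (j - 5)*(j - 3)*(j + 3)*(j + 4)*(j + 3)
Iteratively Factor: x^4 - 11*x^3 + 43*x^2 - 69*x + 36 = (x - 3)*(x^3 - 8*x^2 + 19*x - 12) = (x - 4)*(x - 3)*(x^2 - 4*x + 3) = (x - 4)*(x - 3)^2*(x - 1)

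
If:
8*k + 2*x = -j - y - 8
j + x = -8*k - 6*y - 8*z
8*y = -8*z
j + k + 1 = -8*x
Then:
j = 496/7 - 187*z/7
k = 19*z/7 - 55/7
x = 3*z - 8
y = -z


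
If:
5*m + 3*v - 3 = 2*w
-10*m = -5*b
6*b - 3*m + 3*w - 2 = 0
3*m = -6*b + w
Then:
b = 2/27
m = 1/27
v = 106/81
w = 5/9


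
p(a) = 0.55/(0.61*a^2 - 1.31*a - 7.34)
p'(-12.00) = 0.00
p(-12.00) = 0.01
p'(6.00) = -0.07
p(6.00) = 0.08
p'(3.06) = -0.04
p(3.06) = -0.10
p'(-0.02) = 0.01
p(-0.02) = -0.08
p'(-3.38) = 0.18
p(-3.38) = 0.14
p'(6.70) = -0.03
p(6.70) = 0.05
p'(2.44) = -0.02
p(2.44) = -0.08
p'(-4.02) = 0.06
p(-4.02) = 0.07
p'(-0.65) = 0.03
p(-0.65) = -0.09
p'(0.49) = 0.01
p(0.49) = -0.07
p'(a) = 0.55*(1.31 - 1.22*a)/(0.61*a^2 - 1.31*a - 7.34)^2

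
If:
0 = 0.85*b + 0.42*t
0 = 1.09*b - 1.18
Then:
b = 1.08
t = -2.19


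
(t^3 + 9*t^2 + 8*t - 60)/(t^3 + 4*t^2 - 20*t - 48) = (t^2 + 3*t - 10)/(t^2 - 2*t - 8)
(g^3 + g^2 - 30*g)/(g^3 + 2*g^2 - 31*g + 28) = g*(g^2 + g - 30)/(g^3 + 2*g^2 - 31*g + 28)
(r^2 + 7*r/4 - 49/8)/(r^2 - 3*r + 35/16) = 2*(2*r + 7)/(4*r - 5)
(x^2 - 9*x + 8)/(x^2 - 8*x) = (x - 1)/x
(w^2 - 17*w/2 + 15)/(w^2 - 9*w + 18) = (w - 5/2)/(w - 3)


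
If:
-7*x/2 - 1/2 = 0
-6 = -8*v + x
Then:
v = 41/56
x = -1/7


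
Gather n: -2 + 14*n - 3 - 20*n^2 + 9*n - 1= -20*n^2 + 23*n - 6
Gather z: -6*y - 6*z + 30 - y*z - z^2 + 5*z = -6*y - z^2 + z*(-y - 1) + 30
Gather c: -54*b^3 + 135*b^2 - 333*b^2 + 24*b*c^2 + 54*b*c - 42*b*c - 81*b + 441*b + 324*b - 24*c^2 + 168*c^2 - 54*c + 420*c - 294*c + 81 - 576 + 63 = -54*b^3 - 198*b^2 + 684*b + c^2*(24*b + 144) + c*(12*b + 72) - 432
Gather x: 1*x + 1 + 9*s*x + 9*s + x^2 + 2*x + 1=9*s + x^2 + x*(9*s + 3) + 2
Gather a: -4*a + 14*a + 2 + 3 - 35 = 10*a - 30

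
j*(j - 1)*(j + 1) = j^3 - j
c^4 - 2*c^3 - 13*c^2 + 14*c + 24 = (c - 4)*(c - 2)*(c + 1)*(c + 3)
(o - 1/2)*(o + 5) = o^2 + 9*o/2 - 5/2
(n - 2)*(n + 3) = n^2 + n - 6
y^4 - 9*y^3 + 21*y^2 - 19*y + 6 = (y - 6)*(y - 1)^3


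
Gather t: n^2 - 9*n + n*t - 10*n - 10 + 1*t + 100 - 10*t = n^2 - 19*n + t*(n - 9) + 90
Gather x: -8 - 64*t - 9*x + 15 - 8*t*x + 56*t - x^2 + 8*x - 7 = -8*t - x^2 + x*(-8*t - 1)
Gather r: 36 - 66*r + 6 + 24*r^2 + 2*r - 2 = 24*r^2 - 64*r + 40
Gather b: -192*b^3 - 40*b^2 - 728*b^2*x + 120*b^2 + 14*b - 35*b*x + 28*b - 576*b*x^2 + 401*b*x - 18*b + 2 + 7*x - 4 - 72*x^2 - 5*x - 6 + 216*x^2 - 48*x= -192*b^3 + b^2*(80 - 728*x) + b*(-576*x^2 + 366*x + 24) + 144*x^2 - 46*x - 8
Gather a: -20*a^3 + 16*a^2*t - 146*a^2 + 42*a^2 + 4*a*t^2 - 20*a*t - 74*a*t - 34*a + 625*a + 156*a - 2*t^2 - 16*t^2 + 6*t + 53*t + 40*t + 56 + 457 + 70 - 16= -20*a^3 + a^2*(16*t - 104) + a*(4*t^2 - 94*t + 747) - 18*t^2 + 99*t + 567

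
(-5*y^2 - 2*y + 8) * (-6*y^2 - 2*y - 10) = 30*y^4 + 22*y^3 + 6*y^2 + 4*y - 80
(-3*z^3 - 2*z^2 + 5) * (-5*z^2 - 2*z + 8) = 15*z^5 + 16*z^4 - 20*z^3 - 41*z^2 - 10*z + 40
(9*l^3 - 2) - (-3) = 9*l^3 + 1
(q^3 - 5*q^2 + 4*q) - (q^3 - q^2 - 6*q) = -4*q^2 + 10*q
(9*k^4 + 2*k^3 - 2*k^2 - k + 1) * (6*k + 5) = 54*k^5 + 57*k^4 - 2*k^3 - 16*k^2 + k + 5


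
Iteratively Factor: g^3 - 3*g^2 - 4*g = (g)*(g^2 - 3*g - 4) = g*(g + 1)*(g - 4)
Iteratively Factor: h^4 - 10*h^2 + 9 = (h + 3)*(h^3 - 3*h^2 - h + 3) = (h + 1)*(h + 3)*(h^2 - 4*h + 3) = (h - 3)*(h + 1)*(h + 3)*(h - 1)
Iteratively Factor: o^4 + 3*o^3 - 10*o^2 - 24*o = (o - 3)*(o^3 + 6*o^2 + 8*o) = (o - 3)*(o + 4)*(o^2 + 2*o) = o*(o - 3)*(o + 4)*(o + 2)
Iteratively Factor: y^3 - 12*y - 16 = (y - 4)*(y^2 + 4*y + 4) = (y - 4)*(y + 2)*(y + 2)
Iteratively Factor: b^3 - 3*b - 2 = (b - 2)*(b^2 + 2*b + 1) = (b - 2)*(b + 1)*(b + 1)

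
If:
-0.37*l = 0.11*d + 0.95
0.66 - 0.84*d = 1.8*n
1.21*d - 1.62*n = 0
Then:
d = 0.30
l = -2.66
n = 0.23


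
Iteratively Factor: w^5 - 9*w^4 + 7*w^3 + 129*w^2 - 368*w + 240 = (w - 1)*(w^4 - 8*w^3 - w^2 + 128*w - 240) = (w - 1)*(w + 4)*(w^3 - 12*w^2 + 47*w - 60) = (w - 5)*(w - 1)*(w + 4)*(w^2 - 7*w + 12) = (w - 5)*(w - 4)*(w - 1)*(w + 4)*(w - 3)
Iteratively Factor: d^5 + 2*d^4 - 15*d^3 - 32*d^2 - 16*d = (d + 1)*(d^4 + d^3 - 16*d^2 - 16*d) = d*(d + 1)*(d^3 + d^2 - 16*d - 16) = d*(d - 4)*(d + 1)*(d^2 + 5*d + 4) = d*(d - 4)*(d + 1)^2*(d + 4)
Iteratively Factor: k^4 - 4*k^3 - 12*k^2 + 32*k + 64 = (k - 4)*(k^3 - 12*k - 16) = (k - 4)*(k + 2)*(k^2 - 2*k - 8) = (k - 4)*(k + 2)^2*(k - 4)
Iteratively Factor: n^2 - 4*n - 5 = (n + 1)*(n - 5)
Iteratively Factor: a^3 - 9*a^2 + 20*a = (a)*(a^2 - 9*a + 20) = a*(a - 4)*(a - 5)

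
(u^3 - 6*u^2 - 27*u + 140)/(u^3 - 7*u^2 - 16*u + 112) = (u + 5)/(u + 4)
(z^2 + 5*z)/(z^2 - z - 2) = z*(z + 5)/(z^2 - z - 2)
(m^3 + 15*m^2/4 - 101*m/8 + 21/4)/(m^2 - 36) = (8*m^2 - 18*m + 7)/(8*(m - 6))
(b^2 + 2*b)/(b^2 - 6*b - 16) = b/(b - 8)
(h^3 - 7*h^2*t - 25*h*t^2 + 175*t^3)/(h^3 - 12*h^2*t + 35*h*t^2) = (h + 5*t)/h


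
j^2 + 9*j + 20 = (j + 4)*(j + 5)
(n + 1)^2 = n^2 + 2*n + 1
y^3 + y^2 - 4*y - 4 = (y - 2)*(y + 1)*(y + 2)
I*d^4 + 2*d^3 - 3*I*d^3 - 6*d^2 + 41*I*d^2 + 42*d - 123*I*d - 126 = (d - 3)*(d - 7*I)*(d + 6*I)*(I*d + 1)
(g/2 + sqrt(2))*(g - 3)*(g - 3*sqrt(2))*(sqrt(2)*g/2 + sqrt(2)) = sqrt(2)*g^4/4 - g^3/2 - sqrt(2)*g^3/4 - 9*sqrt(2)*g^2/2 + g^2/2 + 3*g + 3*sqrt(2)*g + 18*sqrt(2)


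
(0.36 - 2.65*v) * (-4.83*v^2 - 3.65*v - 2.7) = 12.7995*v^3 + 7.9337*v^2 + 5.841*v - 0.972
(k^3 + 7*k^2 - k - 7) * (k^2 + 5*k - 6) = k^5 + 12*k^4 + 28*k^3 - 54*k^2 - 29*k + 42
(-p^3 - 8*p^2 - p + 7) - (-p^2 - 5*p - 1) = -p^3 - 7*p^2 + 4*p + 8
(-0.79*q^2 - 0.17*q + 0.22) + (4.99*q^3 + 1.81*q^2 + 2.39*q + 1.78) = 4.99*q^3 + 1.02*q^2 + 2.22*q + 2.0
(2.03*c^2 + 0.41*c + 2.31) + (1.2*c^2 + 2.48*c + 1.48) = 3.23*c^2 + 2.89*c + 3.79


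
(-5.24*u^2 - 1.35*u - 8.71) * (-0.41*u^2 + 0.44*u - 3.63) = 2.1484*u^4 - 1.7521*u^3 + 21.9983*u^2 + 1.0681*u + 31.6173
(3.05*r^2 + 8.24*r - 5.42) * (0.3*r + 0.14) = 0.915*r^3 + 2.899*r^2 - 0.4724*r - 0.7588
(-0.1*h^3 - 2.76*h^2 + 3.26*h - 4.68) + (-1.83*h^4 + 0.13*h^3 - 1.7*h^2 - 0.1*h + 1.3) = -1.83*h^4 + 0.03*h^3 - 4.46*h^2 + 3.16*h - 3.38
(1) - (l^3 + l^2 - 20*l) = -l^3 - l^2 + 20*l + 1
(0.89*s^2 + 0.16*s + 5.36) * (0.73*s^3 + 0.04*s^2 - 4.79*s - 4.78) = 0.6497*s^5 + 0.1524*s^4 - 0.343899999999999*s^3 - 4.8062*s^2 - 26.4392*s - 25.6208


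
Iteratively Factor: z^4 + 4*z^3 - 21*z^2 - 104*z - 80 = (z + 1)*(z^3 + 3*z^2 - 24*z - 80) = (z + 1)*(z + 4)*(z^2 - z - 20) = (z - 5)*(z + 1)*(z + 4)*(z + 4)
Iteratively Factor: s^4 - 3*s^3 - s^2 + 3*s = (s - 1)*(s^3 - 2*s^2 - 3*s) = (s - 3)*(s - 1)*(s^2 + s) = (s - 3)*(s - 1)*(s + 1)*(s)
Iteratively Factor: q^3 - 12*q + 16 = (q - 2)*(q^2 + 2*q - 8) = (q - 2)*(q + 4)*(q - 2)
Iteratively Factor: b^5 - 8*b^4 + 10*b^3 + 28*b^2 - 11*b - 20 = (b + 1)*(b^4 - 9*b^3 + 19*b^2 + 9*b - 20) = (b - 5)*(b + 1)*(b^3 - 4*b^2 - b + 4) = (b - 5)*(b - 4)*(b + 1)*(b^2 - 1) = (b - 5)*(b - 4)*(b - 1)*(b + 1)*(b + 1)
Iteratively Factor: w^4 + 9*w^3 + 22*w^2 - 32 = (w + 4)*(w^3 + 5*w^2 + 2*w - 8) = (w - 1)*(w + 4)*(w^2 + 6*w + 8) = (w - 1)*(w + 2)*(w + 4)*(w + 4)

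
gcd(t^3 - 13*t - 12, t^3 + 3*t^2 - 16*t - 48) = t^2 - t - 12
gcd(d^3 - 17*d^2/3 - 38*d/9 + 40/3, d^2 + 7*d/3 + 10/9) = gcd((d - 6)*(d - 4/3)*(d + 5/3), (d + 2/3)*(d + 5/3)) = d + 5/3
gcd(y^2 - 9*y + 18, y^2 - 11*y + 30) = y - 6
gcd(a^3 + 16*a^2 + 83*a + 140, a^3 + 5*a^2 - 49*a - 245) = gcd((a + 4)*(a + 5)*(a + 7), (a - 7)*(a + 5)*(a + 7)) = a^2 + 12*a + 35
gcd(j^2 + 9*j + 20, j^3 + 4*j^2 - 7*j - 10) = j + 5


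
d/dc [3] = 0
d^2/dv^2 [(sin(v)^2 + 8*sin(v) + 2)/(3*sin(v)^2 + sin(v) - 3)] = (-69*sin(v)^5 - 85*sin(v)^4 - 303*sin(v)^3 + 28*sin(v)^2 + 390*sin(v) + 106)/(sin(v) - 3*cos(v)^2)^3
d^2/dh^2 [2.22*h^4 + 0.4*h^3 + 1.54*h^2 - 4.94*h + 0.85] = 26.64*h^2 + 2.4*h + 3.08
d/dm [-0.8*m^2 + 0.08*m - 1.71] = 0.08 - 1.6*m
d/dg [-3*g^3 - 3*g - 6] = -9*g^2 - 3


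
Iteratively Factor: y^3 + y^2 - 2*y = (y)*(y^2 + y - 2) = y*(y - 1)*(y + 2)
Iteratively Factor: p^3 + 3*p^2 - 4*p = (p)*(p^2 + 3*p - 4) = p*(p + 4)*(p - 1)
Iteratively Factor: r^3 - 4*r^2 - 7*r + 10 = (r - 1)*(r^2 - 3*r - 10) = (r - 5)*(r - 1)*(r + 2)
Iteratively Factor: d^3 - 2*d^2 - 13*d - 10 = (d - 5)*(d^2 + 3*d + 2) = (d - 5)*(d + 2)*(d + 1)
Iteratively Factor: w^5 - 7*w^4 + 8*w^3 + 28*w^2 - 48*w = (w + 2)*(w^4 - 9*w^3 + 26*w^2 - 24*w) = (w - 2)*(w + 2)*(w^3 - 7*w^2 + 12*w) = (w - 3)*(w - 2)*(w + 2)*(w^2 - 4*w) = w*(w - 3)*(w - 2)*(w + 2)*(w - 4)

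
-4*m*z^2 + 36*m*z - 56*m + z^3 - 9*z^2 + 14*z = (-4*m + z)*(z - 7)*(z - 2)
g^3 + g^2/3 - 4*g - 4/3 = (g - 2)*(g + 1/3)*(g + 2)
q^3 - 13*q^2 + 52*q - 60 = (q - 6)*(q - 5)*(q - 2)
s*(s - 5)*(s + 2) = s^3 - 3*s^2 - 10*s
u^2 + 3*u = u*(u + 3)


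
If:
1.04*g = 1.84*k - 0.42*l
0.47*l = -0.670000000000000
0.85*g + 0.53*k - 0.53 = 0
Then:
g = 0.61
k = 0.02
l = -1.43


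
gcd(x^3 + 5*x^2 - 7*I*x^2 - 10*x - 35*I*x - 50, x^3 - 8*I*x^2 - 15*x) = x - 5*I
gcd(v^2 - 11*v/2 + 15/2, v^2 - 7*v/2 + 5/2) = v - 5/2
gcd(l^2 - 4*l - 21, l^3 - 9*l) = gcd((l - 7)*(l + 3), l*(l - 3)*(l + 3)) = l + 3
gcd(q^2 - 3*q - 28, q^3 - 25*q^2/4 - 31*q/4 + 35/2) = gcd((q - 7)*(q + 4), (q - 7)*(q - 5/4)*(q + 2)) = q - 7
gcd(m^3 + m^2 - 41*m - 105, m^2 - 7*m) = m - 7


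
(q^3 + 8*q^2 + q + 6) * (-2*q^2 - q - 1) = -2*q^5 - 17*q^4 - 11*q^3 - 21*q^2 - 7*q - 6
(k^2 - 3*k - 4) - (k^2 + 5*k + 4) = -8*k - 8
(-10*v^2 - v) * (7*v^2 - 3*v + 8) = -70*v^4 + 23*v^3 - 77*v^2 - 8*v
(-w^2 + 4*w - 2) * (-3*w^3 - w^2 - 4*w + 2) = 3*w^5 - 11*w^4 + 6*w^3 - 16*w^2 + 16*w - 4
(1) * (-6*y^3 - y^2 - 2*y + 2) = -6*y^3 - y^2 - 2*y + 2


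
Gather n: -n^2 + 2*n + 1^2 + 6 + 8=-n^2 + 2*n + 15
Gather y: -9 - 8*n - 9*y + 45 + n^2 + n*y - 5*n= n^2 - 13*n + y*(n - 9) + 36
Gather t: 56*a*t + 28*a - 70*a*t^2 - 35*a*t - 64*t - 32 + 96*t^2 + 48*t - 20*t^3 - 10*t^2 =28*a - 20*t^3 + t^2*(86 - 70*a) + t*(21*a - 16) - 32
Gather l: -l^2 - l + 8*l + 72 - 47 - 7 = -l^2 + 7*l + 18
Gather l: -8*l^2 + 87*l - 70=-8*l^2 + 87*l - 70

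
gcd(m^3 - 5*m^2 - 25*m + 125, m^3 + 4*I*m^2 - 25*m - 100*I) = m^2 - 25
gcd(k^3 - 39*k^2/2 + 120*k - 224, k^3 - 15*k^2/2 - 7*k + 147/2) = k - 7/2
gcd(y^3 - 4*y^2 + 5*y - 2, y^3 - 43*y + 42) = y - 1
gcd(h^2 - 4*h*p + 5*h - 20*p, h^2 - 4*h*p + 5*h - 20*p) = -h^2 + 4*h*p - 5*h + 20*p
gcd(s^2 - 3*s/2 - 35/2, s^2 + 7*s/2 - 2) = 1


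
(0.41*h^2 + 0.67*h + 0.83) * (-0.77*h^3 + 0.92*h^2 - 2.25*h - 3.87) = -0.3157*h^5 - 0.1387*h^4 - 0.9452*h^3 - 2.3306*h^2 - 4.4604*h - 3.2121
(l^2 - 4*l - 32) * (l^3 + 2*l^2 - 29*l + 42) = l^5 - 2*l^4 - 69*l^3 + 94*l^2 + 760*l - 1344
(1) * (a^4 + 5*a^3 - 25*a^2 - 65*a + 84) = a^4 + 5*a^3 - 25*a^2 - 65*a + 84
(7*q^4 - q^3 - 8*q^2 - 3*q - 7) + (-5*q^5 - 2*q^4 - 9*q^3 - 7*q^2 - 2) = -5*q^5 + 5*q^4 - 10*q^3 - 15*q^2 - 3*q - 9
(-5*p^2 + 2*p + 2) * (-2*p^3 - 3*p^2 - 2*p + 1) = 10*p^5 + 11*p^4 - 15*p^2 - 2*p + 2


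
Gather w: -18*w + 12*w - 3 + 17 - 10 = 4 - 6*w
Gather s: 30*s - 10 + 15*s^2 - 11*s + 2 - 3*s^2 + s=12*s^2 + 20*s - 8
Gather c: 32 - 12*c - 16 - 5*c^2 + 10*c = -5*c^2 - 2*c + 16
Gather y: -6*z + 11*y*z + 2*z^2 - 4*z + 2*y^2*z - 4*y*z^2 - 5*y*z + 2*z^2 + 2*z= 2*y^2*z + y*(-4*z^2 + 6*z) + 4*z^2 - 8*z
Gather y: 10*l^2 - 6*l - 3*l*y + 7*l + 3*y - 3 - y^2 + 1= 10*l^2 + l - y^2 + y*(3 - 3*l) - 2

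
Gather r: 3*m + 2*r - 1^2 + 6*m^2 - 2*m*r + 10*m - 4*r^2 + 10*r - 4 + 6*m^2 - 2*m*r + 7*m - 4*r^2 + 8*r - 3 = 12*m^2 + 20*m - 8*r^2 + r*(20 - 4*m) - 8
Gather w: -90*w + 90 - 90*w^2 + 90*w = 90 - 90*w^2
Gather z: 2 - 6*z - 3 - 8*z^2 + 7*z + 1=-8*z^2 + z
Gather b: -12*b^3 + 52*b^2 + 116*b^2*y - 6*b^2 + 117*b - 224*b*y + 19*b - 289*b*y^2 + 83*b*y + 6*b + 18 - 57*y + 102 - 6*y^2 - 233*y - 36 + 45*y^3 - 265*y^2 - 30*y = -12*b^3 + b^2*(116*y + 46) + b*(-289*y^2 - 141*y + 142) + 45*y^3 - 271*y^2 - 320*y + 84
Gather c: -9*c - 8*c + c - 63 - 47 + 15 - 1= -16*c - 96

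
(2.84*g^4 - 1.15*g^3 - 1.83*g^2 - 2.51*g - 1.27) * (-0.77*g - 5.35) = -2.1868*g^5 - 14.3085*g^4 + 7.5616*g^3 + 11.7232*g^2 + 14.4064*g + 6.7945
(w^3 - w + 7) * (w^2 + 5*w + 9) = w^5 + 5*w^4 + 8*w^3 + 2*w^2 + 26*w + 63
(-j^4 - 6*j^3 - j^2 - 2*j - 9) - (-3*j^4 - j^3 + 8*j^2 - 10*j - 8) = 2*j^4 - 5*j^3 - 9*j^2 + 8*j - 1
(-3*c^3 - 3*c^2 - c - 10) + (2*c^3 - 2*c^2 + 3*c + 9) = -c^3 - 5*c^2 + 2*c - 1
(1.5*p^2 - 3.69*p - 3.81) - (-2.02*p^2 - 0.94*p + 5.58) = 3.52*p^2 - 2.75*p - 9.39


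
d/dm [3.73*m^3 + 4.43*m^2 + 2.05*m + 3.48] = 11.19*m^2 + 8.86*m + 2.05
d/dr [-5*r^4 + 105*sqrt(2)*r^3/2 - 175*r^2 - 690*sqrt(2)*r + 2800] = -20*r^3 + 315*sqrt(2)*r^2/2 - 350*r - 690*sqrt(2)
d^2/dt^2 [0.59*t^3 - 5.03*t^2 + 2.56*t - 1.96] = 3.54*t - 10.06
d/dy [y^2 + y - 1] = 2*y + 1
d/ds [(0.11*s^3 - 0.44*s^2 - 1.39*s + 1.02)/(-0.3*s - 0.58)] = (-0.066*s^3 - 0.0594*s^2 + 0.5104*s + 1.1122)/(0.09*s^2 + 0.348*s + 0.3364)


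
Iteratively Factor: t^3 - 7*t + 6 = (t + 3)*(t^2 - 3*t + 2) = (t - 2)*(t + 3)*(t - 1)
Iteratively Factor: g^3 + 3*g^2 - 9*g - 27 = (g - 3)*(g^2 + 6*g + 9) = (g - 3)*(g + 3)*(g + 3)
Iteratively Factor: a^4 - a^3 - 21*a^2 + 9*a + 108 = (a - 4)*(a^3 + 3*a^2 - 9*a - 27) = (a - 4)*(a + 3)*(a^2 - 9) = (a - 4)*(a + 3)^2*(a - 3)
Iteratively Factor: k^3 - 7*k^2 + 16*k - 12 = (k - 2)*(k^2 - 5*k + 6) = (k - 3)*(k - 2)*(k - 2)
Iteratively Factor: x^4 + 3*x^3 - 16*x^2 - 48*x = (x + 4)*(x^3 - x^2 - 12*x) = (x - 4)*(x + 4)*(x^2 + 3*x) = (x - 4)*(x + 3)*(x + 4)*(x)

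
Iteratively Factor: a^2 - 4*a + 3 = (a - 3)*(a - 1)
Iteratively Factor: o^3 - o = (o - 1)*(o^2 + o) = o*(o - 1)*(o + 1)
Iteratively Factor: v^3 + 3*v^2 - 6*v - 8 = (v + 4)*(v^2 - v - 2) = (v + 1)*(v + 4)*(v - 2)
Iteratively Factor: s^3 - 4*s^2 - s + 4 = (s - 4)*(s^2 - 1) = (s - 4)*(s - 1)*(s + 1)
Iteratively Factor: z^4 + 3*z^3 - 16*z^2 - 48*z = (z + 3)*(z^3 - 16*z) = (z + 3)*(z + 4)*(z^2 - 4*z) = (z - 4)*(z + 3)*(z + 4)*(z)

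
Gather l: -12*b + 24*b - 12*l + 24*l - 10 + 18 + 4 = 12*b + 12*l + 12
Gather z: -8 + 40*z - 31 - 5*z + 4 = 35*z - 35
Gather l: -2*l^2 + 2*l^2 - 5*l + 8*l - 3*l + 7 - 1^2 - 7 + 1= 0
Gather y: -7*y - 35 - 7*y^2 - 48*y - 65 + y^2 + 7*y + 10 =-6*y^2 - 48*y - 90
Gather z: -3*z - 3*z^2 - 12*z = -3*z^2 - 15*z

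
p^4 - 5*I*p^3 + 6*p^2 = p^2*(p - 6*I)*(p + I)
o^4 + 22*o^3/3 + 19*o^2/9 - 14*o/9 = o*(o - 1/3)*(o + 2/3)*(o + 7)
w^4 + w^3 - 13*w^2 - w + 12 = (w - 3)*(w - 1)*(w + 1)*(w + 4)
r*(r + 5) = r^2 + 5*r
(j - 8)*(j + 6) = j^2 - 2*j - 48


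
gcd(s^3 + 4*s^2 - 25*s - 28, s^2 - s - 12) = s - 4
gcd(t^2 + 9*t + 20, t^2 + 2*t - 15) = t + 5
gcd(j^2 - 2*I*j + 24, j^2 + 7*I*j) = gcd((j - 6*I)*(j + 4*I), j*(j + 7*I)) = 1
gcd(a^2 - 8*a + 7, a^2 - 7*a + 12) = 1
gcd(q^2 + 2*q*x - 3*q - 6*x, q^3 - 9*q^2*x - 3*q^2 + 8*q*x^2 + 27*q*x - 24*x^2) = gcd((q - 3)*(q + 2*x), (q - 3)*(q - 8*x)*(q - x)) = q - 3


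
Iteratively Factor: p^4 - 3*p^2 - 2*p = (p)*(p^3 - 3*p - 2) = p*(p + 1)*(p^2 - p - 2) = p*(p - 2)*(p + 1)*(p + 1)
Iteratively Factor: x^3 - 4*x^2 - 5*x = (x)*(x^2 - 4*x - 5) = x*(x - 5)*(x + 1)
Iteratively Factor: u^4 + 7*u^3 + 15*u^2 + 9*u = (u)*(u^3 + 7*u^2 + 15*u + 9) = u*(u + 1)*(u^2 + 6*u + 9) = u*(u + 1)*(u + 3)*(u + 3)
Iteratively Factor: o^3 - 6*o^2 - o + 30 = (o + 2)*(o^2 - 8*o + 15) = (o - 3)*(o + 2)*(o - 5)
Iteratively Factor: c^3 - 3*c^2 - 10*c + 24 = (c - 2)*(c^2 - c - 12) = (c - 2)*(c + 3)*(c - 4)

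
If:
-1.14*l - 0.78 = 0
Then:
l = -0.68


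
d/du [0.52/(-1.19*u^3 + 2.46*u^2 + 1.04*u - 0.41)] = (1.8564*u^2 - 2.5584*u - 0.5408)/(1.19*u^3 - 2.46*u^2 - 1.04*u + 0.41)^2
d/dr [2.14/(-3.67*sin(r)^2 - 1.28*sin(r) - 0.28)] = (15.7076*sin(r) + 2.7392)*cos(r)/(3.67*sin(r)^2 + 1.28*sin(r) + 0.28)^2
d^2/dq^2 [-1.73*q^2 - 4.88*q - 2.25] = -3.46000000000000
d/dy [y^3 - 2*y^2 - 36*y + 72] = 3*y^2 - 4*y - 36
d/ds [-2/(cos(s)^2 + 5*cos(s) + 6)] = -2*(2*cos(s) + 5)*sin(s)/(cos(s)^2 + 5*cos(s) + 6)^2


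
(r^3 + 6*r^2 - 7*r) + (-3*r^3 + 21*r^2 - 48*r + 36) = -2*r^3 + 27*r^2 - 55*r + 36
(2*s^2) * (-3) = -6*s^2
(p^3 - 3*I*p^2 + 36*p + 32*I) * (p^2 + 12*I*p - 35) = p^5 + 9*I*p^4 + 37*p^3 + 569*I*p^2 - 1644*p - 1120*I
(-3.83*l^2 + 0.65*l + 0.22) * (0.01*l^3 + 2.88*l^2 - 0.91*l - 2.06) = -0.0383*l^5 - 11.0239*l^4 + 5.3595*l^3 + 7.9319*l^2 - 1.5392*l - 0.4532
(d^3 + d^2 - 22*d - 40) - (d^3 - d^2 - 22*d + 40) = 2*d^2 - 80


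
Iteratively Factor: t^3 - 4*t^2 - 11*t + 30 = (t + 3)*(t^2 - 7*t + 10) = (t - 2)*(t + 3)*(t - 5)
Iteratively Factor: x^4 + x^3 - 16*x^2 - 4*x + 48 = (x - 3)*(x^3 + 4*x^2 - 4*x - 16) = (x - 3)*(x + 4)*(x^2 - 4) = (x - 3)*(x - 2)*(x + 4)*(x + 2)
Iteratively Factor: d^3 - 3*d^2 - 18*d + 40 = (d - 2)*(d^2 - d - 20) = (d - 2)*(d + 4)*(d - 5)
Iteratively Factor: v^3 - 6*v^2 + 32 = (v + 2)*(v^2 - 8*v + 16) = (v - 4)*(v + 2)*(v - 4)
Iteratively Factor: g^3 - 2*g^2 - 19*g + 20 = (g - 1)*(g^2 - g - 20) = (g - 5)*(g - 1)*(g + 4)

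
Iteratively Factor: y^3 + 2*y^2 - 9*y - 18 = (y + 2)*(y^2 - 9) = (y + 2)*(y + 3)*(y - 3)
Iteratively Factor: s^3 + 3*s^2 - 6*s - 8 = (s - 2)*(s^2 + 5*s + 4) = (s - 2)*(s + 4)*(s + 1)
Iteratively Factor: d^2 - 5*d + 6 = (d - 2)*(d - 3)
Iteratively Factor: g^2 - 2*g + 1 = (g - 1)*(g - 1)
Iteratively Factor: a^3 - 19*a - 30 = (a - 5)*(a^2 + 5*a + 6) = (a - 5)*(a + 2)*(a + 3)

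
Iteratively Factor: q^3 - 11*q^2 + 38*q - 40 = (q - 5)*(q^2 - 6*q + 8) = (q - 5)*(q - 2)*(q - 4)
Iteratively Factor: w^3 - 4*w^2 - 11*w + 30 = (w + 3)*(w^2 - 7*w + 10) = (w - 5)*(w + 3)*(w - 2)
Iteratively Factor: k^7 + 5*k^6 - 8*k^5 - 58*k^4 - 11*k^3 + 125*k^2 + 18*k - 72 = (k + 1)*(k^6 + 4*k^5 - 12*k^4 - 46*k^3 + 35*k^2 + 90*k - 72) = (k + 1)*(k + 3)*(k^5 + k^4 - 15*k^3 - k^2 + 38*k - 24) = (k - 3)*(k + 1)*(k + 3)*(k^4 + 4*k^3 - 3*k^2 - 10*k + 8) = (k - 3)*(k + 1)*(k + 3)*(k + 4)*(k^3 - 3*k + 2) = (k - 3)*(k + 1)*(k + 2)*(k + 3)*(k + 4)*(k^2 - 2*k + 1) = (k - 3)*(k - 1)*(k + 1)*(k + 2)*(k + 3)*(k + 4)*(k - 1)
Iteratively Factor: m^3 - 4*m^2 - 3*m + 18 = (m - 3)*(m^2 - m - 6) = (m - 3)^2*(m + 2)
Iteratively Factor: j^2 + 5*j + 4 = (j + 4)*(j + 1)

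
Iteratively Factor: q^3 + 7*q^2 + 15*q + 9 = (q + 3)*(q^2 + 4*q + 3) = (q + 3)^2*(q + 1)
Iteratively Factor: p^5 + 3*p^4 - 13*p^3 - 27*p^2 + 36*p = (p)*(p^4 + 3*p^3 - 13*p^2 - 27*p + 36) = p*(p - 1)*(p^3 + 4*p^2 - 9*p - 36) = p*(p - 1)*(p + 4)*(p^2 - 9) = p*(p - 3)*(p - 1)*(p + 4)*(p + 3)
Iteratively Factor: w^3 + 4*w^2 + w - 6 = (w + 2)*(w^2 + 2*w - 3) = (w - 1)*(w + 2)*(w + 3)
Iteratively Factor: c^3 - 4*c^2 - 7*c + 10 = (c - 1)*(c^2 - 3*c - 10) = (c - 1)*(c + 2)*(c - 5)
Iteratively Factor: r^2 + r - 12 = (r + 4)*(r - 3)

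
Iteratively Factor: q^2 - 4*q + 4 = (q - 2)*(q - 2)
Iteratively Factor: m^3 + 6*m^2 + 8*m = (m)*(m^2 + 6*m + 8) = m*(m + 2)*(m + 4)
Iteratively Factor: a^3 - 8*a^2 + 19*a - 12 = (a - 4)*(a^2 - 4*a + 3) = (a - 4)*(a - 1)*(a - 3)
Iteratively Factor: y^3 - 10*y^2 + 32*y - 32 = (y - 2)*(y^2 - 8*y + 16) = (y - 4)*(y - 2)*(y - 4)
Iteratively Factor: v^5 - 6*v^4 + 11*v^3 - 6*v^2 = (v - 3)*(v^4 - 3*v^3 + 2*v^2) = v*(v - 3)*(v^3 - 3*v^2 + 2*v) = v*(v - 3)*(v - 2)*(v^2 - v) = v^2*(v - 3)*(v - 2)*(v - 1)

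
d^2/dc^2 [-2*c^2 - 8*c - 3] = -4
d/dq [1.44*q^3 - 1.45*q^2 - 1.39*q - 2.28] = 4.32*q^2 - 2.9*q - 1.39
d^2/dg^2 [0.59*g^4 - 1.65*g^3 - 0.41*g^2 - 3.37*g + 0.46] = 7.08*g^2 - 9.9*g - 0.82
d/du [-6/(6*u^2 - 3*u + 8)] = 18*(4*u - 1)/(6*u^2 - 3*u + 8)^2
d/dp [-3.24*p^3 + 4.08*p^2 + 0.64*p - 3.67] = -9.72*p^2 + 8.16*p + 0.64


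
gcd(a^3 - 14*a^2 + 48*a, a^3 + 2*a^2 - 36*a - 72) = a - 6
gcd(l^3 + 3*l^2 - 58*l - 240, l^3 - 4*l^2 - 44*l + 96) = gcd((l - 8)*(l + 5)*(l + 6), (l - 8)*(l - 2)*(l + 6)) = l^2 - 2*l - 48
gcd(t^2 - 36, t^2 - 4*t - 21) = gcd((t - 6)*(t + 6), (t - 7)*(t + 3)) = 1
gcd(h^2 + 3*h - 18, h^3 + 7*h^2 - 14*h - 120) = h + 6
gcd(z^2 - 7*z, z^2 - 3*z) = z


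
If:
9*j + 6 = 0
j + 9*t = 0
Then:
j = -2/3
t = 2/27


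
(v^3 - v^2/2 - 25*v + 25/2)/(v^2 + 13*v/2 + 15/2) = (2*v^2 - 11*v + 5)/(2*v + 3)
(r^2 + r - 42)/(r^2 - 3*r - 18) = (r + 7)/(r + 3)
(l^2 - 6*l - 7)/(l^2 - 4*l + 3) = (l^2 - 6*l - 7)/(l^2 - 4*l + 3)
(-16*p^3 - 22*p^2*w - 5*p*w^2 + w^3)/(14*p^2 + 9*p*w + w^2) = (-8*p^2 - 7*p*w + w^2)/(7*p + w)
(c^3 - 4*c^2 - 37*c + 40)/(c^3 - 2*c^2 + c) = (c^2 - 3*c - 40)/(c*(c - 1))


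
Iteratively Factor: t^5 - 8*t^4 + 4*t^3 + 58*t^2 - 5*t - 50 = (t + 2)*(t^4 - 10*t^3 + 24*t^2 + 10*t - 25) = (t + 1)*(t + 2)*(t^3 - 11*t^2 + 35*t - 25) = (t - 5)*(t + 1)*(t + 2)*(t^2 - 6*t + 5) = (t - 5)^2*(t + 1)*(t + 2)*(t - 1)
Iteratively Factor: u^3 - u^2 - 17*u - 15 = (u + 1)*(u^2 - 2*u - 15) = (u + 1)*(u + 3)*(u - 5)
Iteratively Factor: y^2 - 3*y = (y - 3)*(y)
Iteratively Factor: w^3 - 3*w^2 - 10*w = (w - 5)*(w^2 + 2*w) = (w - 5)*(w + 2)*(w)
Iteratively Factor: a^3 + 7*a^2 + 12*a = (a + 4)*(a^2 + 3*a) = (a + 3)*(a + 4)*(a)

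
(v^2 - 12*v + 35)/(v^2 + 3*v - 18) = (v^2 - 12*v + 35)/(v^2 + 3*v - 18)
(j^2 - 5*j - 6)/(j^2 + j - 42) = (j + 1)/(j + 7)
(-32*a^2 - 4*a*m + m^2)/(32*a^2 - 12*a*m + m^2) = (-4*a - m)/(4*a - m)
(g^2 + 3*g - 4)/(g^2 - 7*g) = (g^2 + 3*g - 4)/(g*(g - 7))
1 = 1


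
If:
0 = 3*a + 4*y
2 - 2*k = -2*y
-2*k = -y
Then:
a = 8/3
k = -1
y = -2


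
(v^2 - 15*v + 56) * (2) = 2*v^2 - 30*v + 112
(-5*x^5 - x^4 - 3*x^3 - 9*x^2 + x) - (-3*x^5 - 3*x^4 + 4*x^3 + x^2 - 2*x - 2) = -2*x^5 + 2*x^4 - 7*x^3 - 10*x^2 + 3*x + 2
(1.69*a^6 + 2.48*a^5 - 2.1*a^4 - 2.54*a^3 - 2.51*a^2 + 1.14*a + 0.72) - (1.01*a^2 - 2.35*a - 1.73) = 1.69*a^6 + 2.48*a^5 - 2.1*a^4 - 2.54*a^3 - 3.52*a^2 + 3.49*a + 2.45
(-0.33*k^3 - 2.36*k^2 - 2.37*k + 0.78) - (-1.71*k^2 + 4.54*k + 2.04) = -0.33*k^3 - 0.65*k^2 - 6.91*k - 1.26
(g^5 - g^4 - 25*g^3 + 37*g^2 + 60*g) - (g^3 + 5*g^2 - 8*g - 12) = g^5 - g^4 - 26*g^3 + 32*g^2 + 68*g + 12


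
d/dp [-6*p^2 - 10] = -12*p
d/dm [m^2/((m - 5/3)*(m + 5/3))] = -450*m/(81*m^4 - 450*m^2 + 625)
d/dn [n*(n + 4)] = 2*n + 4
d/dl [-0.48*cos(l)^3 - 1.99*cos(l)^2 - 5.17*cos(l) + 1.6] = (1.44*cos(l)^2 + 3.98*cos(l) + 5.17)*sin(l)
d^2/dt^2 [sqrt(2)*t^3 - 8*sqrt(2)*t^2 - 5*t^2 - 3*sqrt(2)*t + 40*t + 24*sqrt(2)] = 6*sqrt(2)*t - 16*sqrt(2) - 10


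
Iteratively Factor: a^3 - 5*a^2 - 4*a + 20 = (a - 5)*(a^2 - 4) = (a - 5)*(a + 2)*(a - 2)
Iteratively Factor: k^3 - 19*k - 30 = (k + 2)*(k^2 - 2*k - 15) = (k - 5)*(k + 2)*(k + 3)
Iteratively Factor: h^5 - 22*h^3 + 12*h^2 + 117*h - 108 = (h + 3)*(h^4 - 3*h^3 - 13*h^2 + 51*h - 36) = (h - 3)*(h + 3)*(h^3 - 13*h + 12) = (h - 3)*(h - 1)*(h + 3)*(h^2 + h - 12) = (h - 3)*(h - 1)*(h + 3)*(h + 4)*(h - 3)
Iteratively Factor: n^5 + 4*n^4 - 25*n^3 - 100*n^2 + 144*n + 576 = (n + 4)*(n^4 - 25*n^2 + 144) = (n + 3)*(n + 4)*(n^3 - 3*n^2 - 16*n + 48) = (n - 3)*(n + 3)*(n + 4)*(n^2 - 16) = (n - 3)*(n + 3)*(n + 4)^2*(n - 4)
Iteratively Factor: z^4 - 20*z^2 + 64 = (z + 4)*(z^3 - 4*z^2 - 4*z + 16) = (z - 2)*(z + 4)*(z^2 - 2*z - 8) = (z - 4)*(z - 2)*(z + 4)*(z + 2)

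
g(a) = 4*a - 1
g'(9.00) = 4.00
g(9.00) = 35.00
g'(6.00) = 4.00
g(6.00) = 23.00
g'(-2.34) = 4.00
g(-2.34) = -10.36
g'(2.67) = 4.00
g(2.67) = 9.68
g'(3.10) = 4.00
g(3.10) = 11.40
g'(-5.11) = 4.00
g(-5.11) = -21.44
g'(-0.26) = 4.00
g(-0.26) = -2.04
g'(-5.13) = 4.00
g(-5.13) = -21.52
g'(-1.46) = 4.00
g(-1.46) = -6.84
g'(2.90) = 4.00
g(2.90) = 10.60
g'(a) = 4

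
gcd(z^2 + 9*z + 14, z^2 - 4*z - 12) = z + 2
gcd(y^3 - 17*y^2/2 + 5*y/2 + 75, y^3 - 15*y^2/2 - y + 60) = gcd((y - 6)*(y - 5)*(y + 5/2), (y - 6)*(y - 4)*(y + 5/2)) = y^2 - 7*y/2 - 15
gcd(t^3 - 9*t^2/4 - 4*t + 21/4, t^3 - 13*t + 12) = t^2 - 4*t + 3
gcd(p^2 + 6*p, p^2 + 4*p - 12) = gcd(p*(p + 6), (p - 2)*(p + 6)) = p + 6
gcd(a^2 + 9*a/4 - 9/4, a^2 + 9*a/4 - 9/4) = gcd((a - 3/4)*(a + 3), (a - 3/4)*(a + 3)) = a^2 + 9*a/4 - 9/4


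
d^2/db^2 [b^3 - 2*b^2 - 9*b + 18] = 6*b - 4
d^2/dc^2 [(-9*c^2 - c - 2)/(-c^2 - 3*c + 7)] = 26*(-2*c^3 + 15*c^2 + 3*c + 38)/(c^6 + 9*c^5 + 6*c^4 - 99*c^3 - 42*c^2 + 441*c - 343)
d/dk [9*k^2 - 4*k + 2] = 18*k - 4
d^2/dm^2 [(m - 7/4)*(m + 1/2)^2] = 6*m - 3/2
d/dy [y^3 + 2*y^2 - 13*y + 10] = 3*y^2 + 4*y - 13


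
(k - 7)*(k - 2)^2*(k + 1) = k^4 - 10*k^3 + 21*k^2 + 4*k - 28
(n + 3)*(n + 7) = n^2 + 10*n + 21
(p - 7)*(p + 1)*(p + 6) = p^3 - 43*p - 42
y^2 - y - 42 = (y - 7)*(y + 6)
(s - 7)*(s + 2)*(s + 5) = s^3 - 39*s - 70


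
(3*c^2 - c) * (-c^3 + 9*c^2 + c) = -3*c^5 + 28*c^4 - 6*c^3 - c^2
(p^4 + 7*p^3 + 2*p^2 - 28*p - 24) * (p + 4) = p^5 + 11*p^4 + 30*p^3 - 20*p^2 - 136*p - 96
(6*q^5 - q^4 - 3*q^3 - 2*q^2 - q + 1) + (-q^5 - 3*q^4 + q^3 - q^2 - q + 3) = 5*q^5 - 4*q^4 - 2*q^3 - 3*q^2 - 2*q + 4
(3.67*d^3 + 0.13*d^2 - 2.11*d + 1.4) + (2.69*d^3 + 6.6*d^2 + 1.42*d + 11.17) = 6.36*d^3 + 6.73*d^2 - 0.69*d + 12.57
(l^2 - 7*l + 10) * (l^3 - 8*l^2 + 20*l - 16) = l^5 - 15*l^4 + 86*l^3 - 236*l^2 + 312*l - 160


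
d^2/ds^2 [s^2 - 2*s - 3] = 2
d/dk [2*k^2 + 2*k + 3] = 4*k + 2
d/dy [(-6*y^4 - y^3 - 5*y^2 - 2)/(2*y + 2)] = (-9*y^4 - 13*y^3 - 4*y^2 - 5*y + 1)/(y^2 + 2*y + 1)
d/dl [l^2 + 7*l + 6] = 2*l + 7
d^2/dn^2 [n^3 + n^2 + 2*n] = 6*n + 2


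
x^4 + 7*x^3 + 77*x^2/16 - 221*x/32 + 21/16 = (x - 1/2)*(x - 1/4)*(x + 7/4)*(x + 6)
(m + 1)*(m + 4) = m^2 + 5*m + 4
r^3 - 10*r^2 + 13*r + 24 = (r - 8)*(r - 3)*(r + 1)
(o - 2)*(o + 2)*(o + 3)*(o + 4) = o^4 + 7*o^3 + 8*o^2 - 28*o - 48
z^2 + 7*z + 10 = (z + 2)*(z + 5)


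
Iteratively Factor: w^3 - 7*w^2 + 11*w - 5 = (w - 1)*(w^2 - 6*w + 5) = (w - 5)*(w - 1)*(w - 1)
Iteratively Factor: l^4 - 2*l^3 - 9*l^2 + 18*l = (l + 3)*(l^3 - 5*l^2 + 6*l) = (l - 2)*(l + 3)*(l^2 - 3*l) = l*(l - 2)*(l + 3)*(l - 3)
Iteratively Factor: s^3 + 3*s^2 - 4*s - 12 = (s - 2)*(s^2 + 5*s + 6) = (s - 2)*(s + 3)*(s + 2)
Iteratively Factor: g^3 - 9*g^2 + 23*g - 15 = (g - 1)*(g^2 - 8*g + 15) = (g - 5)*(g - 1)*(g - 3)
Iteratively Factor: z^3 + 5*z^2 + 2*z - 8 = (z - 1)*(z^2 + 6*z + 8) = (z - 1)*(z + 4)*(z + 2)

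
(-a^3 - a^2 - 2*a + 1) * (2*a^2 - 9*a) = -2*a^5 + 7*a^4 + 5*a^3 + 20*a^2 - 9*a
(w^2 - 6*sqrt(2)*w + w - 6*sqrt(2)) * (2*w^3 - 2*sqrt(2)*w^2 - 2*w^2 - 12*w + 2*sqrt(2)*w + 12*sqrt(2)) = 2*w^5 - 14*sqrt(2)*w^4 + 10*w^3 - 12*w^2 + 98*sqrt(2)*w^2 - 168*w + 84*sqrt(2)*w - 144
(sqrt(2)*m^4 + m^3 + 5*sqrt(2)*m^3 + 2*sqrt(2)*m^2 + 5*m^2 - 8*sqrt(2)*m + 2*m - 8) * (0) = 0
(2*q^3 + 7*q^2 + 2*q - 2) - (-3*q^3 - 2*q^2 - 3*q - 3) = 5*q^3 + 9*q^2 + 5*q + 1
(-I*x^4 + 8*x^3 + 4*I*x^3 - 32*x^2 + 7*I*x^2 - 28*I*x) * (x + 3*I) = -I*x^5 + 11*x^4 + 4*I*x^4 - 44*x^3 + 31*I*x^3 - 21*x^2 - 124*I*x^2 + 84*x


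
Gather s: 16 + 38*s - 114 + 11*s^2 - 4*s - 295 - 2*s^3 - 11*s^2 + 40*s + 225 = -2*s^3 + 74*s - 168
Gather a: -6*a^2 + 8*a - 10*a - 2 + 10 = -6*a^2 - 2*a + 8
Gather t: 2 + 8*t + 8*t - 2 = 16*t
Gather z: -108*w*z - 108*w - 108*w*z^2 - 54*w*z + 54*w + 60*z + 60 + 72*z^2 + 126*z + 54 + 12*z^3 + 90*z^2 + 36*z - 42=-54*w + 12*z^3 + z^2*(162 - 108*w) + z*(222 - 162*w) + 72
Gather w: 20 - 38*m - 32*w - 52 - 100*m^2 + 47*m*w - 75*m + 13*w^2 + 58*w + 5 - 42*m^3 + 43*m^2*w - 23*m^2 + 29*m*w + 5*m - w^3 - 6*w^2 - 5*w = -42*m^3 - 123*m^2 - 108*m - w^3 + 7*w^2 + w*(43*m^2 + 76*m + 21) - 27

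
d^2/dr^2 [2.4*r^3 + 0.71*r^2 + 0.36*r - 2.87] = 14.4*r + 1.42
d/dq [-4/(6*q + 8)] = 6/(3*q + 4)^2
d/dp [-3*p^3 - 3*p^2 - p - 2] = -9*p^2 - 6*p - 1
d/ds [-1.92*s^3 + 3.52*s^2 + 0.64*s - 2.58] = -5.76*s^2 + 7.04*s + 0.64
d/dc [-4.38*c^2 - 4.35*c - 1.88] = -8.76*c - 4.35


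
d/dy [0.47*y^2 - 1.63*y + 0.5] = 0.94*y - 1.63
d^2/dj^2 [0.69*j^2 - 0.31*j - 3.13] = 1.38000000000000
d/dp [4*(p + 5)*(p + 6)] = 8*p + 44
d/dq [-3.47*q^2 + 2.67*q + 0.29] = 2.67 - 6.94*q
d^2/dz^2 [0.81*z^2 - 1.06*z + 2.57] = 1.62000000000000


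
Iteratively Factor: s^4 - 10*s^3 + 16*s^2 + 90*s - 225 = (s - 5)*(s^3 - 5*s^2 - 9*s + 45) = (s - 5)*(s + 3)*(s^2 - 8*s + 15) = (s - 5)^2*(s + 3)*(s - 3)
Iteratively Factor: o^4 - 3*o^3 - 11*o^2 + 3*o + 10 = (o + 1)*(o^3 - 4*o^2 - 7*o + 10) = (o + 1)*(o + 2)*(o^2 - 6*o + 5) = (o - 1)*(o + 1)*(o + 2)*(o - 5)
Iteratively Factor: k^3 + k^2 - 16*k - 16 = (k + 1)*(k^2 - 16) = (k - 4)*(k + 1)*(k + 4)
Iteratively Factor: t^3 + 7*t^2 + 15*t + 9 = (t + 1)*(t^2 + 6*t + 9) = (t + 1)*(t + 3)*(t + 3)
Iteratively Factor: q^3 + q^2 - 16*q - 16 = (q + 4)*(q^2 - 3*q - 4) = (q + 1)*(q + 4)*(q - 4)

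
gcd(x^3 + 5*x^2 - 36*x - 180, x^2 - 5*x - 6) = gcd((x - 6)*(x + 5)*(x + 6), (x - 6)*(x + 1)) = x - 6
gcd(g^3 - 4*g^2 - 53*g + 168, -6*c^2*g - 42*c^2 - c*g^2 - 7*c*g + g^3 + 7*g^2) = g + 7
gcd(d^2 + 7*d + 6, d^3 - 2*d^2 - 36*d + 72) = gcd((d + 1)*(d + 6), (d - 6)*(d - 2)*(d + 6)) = d + 6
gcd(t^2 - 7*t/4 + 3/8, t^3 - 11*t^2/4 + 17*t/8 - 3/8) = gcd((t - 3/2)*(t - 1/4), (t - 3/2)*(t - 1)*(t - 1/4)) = t^2 - 7*t/4 + 3/8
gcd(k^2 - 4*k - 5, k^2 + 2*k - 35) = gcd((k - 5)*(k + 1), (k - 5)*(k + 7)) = k - 5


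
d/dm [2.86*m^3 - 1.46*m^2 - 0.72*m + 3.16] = 8.58*m^2 - 2.92*m - 0.72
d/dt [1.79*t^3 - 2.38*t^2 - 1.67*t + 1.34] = 5.37*t^2 - 4.76*t - 1.67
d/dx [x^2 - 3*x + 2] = 2*x - 3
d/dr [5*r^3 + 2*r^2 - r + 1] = 15*r^2 + 4*r - 1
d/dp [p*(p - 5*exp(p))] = -p*(5*exp(p) - 1) + p - 5*exp(p)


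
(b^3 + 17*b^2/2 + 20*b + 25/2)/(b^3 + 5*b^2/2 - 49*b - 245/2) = (b^2 + 6*b + 5)/(b^2 - 49)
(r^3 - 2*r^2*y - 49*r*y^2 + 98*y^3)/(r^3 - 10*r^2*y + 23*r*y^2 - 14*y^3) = (-r - 7*y)/(-r + y)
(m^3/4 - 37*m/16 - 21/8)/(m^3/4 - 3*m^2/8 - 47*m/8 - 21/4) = (-4*m^3 + 37*m + 42)/(2*(-2*m^3 + 3*m^2 + 47*m + 42))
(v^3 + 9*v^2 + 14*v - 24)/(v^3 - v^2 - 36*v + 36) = (v + 4)/(v - 6)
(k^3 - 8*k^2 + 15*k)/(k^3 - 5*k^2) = (k - 3)/k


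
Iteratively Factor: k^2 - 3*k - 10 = (k + 2)*(k - 5)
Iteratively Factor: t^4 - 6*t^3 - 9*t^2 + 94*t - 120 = (t - 5)*(t^3 - t^2 - 14*t + 24) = (t - 5)*(t - 3)*(t^2 + 2*t - 8) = (t - 5)*(t - 3)*(t + 4)*(t - 2)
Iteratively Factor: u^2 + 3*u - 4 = (u + 4)*(u - 1)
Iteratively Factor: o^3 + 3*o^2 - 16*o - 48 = (o + 4)*(o^2 - o - 12) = (o + 3)*(o + 4)*(o - 4)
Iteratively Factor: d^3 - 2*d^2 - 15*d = (d + 3)*(d^2 - 5*d) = d*(d + 3)*(d - 5)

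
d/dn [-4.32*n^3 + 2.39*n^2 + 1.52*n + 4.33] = -12.96*n^2 + 4.78*n + 1.52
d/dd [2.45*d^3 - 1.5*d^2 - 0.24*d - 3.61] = 7.35*d^2 - 3.0*d - 0.24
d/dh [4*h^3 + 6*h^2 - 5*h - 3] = 12*h^2 + 12*h - 5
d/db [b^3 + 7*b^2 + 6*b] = 3*b^2 + 14*b + 6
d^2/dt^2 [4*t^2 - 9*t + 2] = 8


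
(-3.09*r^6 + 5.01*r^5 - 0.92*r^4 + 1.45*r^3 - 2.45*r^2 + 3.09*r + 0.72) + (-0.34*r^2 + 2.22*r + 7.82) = -3.09*r^6 + 5.01*r^5 - 0.92*r^4 + 1.45*r^3 - 2.79*r^2 + 5.31*r + 8.54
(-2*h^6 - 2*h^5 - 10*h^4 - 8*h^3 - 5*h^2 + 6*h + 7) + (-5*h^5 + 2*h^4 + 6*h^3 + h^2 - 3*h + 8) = -2*h^6 - 7*h^5 - 8*h^4 - 2*h^3 - 4*h^2 + 3*h + 15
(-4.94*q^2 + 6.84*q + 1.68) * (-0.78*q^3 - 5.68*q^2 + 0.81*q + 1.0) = 3.8532*q^5 + 22.724*q^4 - 44.163*q^3 - 8.942*q^2 + 8.2008*q + 1.68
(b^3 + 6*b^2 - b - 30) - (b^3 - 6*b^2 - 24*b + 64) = 12*b^2 + 23*b - 94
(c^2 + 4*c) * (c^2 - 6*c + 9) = c^4 - 2*c^3 - 15*c^2 + 36*c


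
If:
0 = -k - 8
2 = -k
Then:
No Solution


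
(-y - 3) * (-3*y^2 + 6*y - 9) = 3*y^3 + 3*y^2 - 9*y + 27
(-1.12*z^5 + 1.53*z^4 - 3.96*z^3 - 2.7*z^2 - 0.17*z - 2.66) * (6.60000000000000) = -7.392*z^5 + 10.098*z^4 - 26.136*z^3 - 17.82*z^2 - 1.122*z - 17.556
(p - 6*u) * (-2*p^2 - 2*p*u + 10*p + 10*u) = -2*p^3 + 10*p^2*u + 10*p^2 + 12*p*u^2 - 50*p*u - 60*u^2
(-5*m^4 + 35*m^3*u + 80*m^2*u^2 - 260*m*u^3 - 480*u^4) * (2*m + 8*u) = -10*m^5 + 30*m^4*u + 440*m^3*u^2 + 120*m^2*u^3 - 3040*m*u^4 - 3840*u^5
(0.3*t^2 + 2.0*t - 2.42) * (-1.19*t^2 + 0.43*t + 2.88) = -0.357*t^4 - 2.251*t^3 + 4.6038*t^2 + 4.7194*t - 6.9696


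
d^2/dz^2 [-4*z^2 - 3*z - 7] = -8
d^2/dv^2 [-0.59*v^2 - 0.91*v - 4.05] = -1.18000000000000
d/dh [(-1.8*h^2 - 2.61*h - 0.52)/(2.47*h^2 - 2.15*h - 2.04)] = (10.3167*h^2 + 9.9128*h + 4.2064)/(6.1009*h^4 - 10.621*h^3 - 5.4551*h^2 + 8.772*h + 4.1616)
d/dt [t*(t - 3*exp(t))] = -t*(3*exp(t) - 1) + t - 3*exp(t)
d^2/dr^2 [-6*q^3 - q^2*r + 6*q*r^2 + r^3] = 12*q + 6*r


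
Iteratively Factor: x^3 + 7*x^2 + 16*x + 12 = (x + 2)*(x^2 + 5*x + 6) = (x + 2)^2*(x + 3)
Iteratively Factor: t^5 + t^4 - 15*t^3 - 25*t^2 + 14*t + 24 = (t + 2)*(t^4 - t^3 - 13*t^2 + t + 12) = (t - 1)*(t + 2)*(t^3 - 13*t - 12) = (t - 1)*(t + 1)*(t + 2)*(t^2 - t - 12) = (t - 1)*(t + 1)*(t + 2)*(t + 3)*(t - 4)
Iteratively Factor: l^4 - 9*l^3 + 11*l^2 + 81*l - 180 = (l - 3)*(l^3 - 6*l^2 - 7*l + 60) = (l - 5)*(l - 3)*(l^2 - l - 12) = (l - 5)*(l - 4)*(l - 3)*(l + 3)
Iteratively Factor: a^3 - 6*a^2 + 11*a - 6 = (a - 3)*(a^2 - 3*a + 2) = (a - 3)*(a - 1)*(a - 2)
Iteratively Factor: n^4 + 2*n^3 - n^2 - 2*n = (n)*(n^3 + 2*n^2 - n - 2) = n*(n + 1)*(n^2 + n - 2) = n*(n + 1)*(n + 2)*(n - 1)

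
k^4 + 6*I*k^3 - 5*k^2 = k^2*(k + I)*(k + 5*I)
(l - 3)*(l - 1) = l^2 - 4*l + 3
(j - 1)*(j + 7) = j^2 + 6*j - 7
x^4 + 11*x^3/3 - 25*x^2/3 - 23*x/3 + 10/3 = (x - 2)*(x - 1/3)*(x + 1)*(x + 5)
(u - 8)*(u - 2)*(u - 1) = u^3 - 11*u^2 + 26*u - 16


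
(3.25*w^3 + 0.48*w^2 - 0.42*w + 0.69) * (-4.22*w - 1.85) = -13.715*w^4 - 8.0381*w^3 + 0.8844*w^2 - 2.1348*w - 1.2765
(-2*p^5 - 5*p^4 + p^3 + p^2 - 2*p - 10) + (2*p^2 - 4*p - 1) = -2*p^5 - 5*p^4 + p^3 + 3*p^2 - 6*p - 11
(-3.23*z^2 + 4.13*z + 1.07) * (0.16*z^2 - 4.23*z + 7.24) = -0.5168*z^4 + 14.3237*z^3 - 40.6839*z^2 + 25.3751*z + 7.7468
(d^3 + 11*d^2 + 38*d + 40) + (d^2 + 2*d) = d^3 + 12*d^2 + 40*d + 40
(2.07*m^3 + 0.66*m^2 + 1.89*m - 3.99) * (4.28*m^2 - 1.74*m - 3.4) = 8.8596*m^5 - 0.777*m^4 - 0.0971999999999995*m^3 - 22.6098*m^2 + 0.516600000000001*m + 13.566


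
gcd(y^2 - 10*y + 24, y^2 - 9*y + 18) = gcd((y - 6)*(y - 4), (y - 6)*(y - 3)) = y - 6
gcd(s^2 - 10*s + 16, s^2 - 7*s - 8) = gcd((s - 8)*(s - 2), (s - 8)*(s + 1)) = s - 8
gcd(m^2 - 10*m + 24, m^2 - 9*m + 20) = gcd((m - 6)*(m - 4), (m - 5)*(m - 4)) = m - 4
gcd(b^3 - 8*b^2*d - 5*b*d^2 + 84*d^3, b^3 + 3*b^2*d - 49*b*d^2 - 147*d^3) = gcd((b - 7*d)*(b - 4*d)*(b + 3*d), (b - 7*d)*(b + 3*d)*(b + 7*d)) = b^2 - 4*b*d - 21*d^2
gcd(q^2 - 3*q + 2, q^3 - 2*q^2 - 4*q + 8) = q - 2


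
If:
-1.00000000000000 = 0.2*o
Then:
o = -5.00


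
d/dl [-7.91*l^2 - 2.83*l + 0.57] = -15.82*l - 2.83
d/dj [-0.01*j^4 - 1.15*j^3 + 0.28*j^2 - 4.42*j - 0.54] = -0.04*j^3 - 3.45*j^2 + 0.56*j - 4.42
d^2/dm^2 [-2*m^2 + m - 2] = -4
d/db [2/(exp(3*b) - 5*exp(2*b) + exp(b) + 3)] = (-6*exp(2*b) + 20*exp(b) - 2)*exp(b)/(exp(3*b) - 5*exp(2*b) + exp(b) + 3)^2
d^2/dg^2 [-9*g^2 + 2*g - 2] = -18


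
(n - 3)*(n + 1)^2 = n^3 - n^2 - 5*n - 3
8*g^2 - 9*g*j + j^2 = (-8*g + j)*(-g + j)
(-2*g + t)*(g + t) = -2*g^2 - g*t + t^2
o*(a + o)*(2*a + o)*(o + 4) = 2*a^2*o^2 + 8*a^2*o + 3*a*o^3 + 12*a*o^2 + o^4 + 4*o^3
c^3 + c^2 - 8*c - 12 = (c - 3)*(c + 2)^2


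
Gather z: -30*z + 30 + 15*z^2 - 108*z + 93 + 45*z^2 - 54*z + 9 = 60*z^2 - 192*z + 132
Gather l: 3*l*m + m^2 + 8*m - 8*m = 3*l*m + m^2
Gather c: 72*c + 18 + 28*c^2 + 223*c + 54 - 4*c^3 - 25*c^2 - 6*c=-4*c^3 + 3*c^2 + 289*c + 72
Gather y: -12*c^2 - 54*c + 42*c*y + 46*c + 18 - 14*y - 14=-12*c^2 - 8*c + y*(42*c - 14) + 4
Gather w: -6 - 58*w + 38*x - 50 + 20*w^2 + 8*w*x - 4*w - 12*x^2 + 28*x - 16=20*w^2 + w*(8*x - 62) - 12*x^2 + 66*x - 72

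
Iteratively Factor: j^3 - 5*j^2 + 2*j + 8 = (j + 1)*(j^2 - 6*j + 8) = (j - 4)*(j + 1)*(j - 2)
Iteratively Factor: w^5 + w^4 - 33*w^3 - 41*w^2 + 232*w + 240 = (w - 5)*(w^4 + 6*w^3 - 3*w^2 - 56*w - 48) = (w - 5)*(w + 1)*(w^3 + 5*w^2 - 8*w - 48) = (w - 5)*(w - 3)*(w + 1)*(w^2 + 8*w + 16) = (w - 5)*(w - 3)*(w + 1)*(w + 4)*(w + 4)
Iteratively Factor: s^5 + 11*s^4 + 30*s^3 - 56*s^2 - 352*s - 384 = (s - 3)*(s^4 + 14*s^3 + 72*s^2 + 160*s + 128) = (s - 3)*(s + 4)*(s^3 + 10*s^2 + 32*s + 32) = (s - 3)*(s + 2)*(s + 4)*(s^2 + 8*s + 16) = (s - 3)*(s + 2)*(s + 4)^2*(s + 4)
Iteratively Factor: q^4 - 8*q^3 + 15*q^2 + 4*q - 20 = (q - 2)*(q^3 - 6*q^2 + 3*q + 10) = (q - 5)*(q - 2)*(q^2 - q - 2) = (q - 5)*(q - 2)^2*(q + 1)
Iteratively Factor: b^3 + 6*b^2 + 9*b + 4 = (b + 1)*(b^2 + 5*b + 4) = (b + 1)*(b + 4)*(b + 1)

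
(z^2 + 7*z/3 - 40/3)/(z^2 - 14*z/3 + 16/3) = (z + 5)/(z - 2)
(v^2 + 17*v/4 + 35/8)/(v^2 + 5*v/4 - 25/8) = (4*v + 7)/(4*v - 5)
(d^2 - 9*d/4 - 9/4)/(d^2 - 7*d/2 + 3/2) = (4*d + 3)/(2*(2*d - 1))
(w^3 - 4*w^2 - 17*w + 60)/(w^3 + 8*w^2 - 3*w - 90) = (w^2 - w - 20)/(w^2 + 11*w + 30)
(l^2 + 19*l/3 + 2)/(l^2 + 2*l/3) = (3*l^2 + 19*l + 6)/(l*(3*l + 2))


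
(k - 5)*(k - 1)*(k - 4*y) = k^3 - 4*k^2*y - 6*k^2 + 24*k*y + 5*k - 20*y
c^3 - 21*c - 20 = (c - 5)*(c + 1)*(c + 4)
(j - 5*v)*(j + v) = j^2 - 4*j*v - 5*v^2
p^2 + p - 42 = (p - 6)*(p + 7)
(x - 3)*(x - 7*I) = x^2 - 3*x - 7*I*x + 21*I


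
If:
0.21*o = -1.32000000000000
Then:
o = -6.29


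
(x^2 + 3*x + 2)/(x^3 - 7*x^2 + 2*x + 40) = (x + 1)/(x^2 - 9*x + 20)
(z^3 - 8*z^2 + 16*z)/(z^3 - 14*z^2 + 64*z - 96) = z/(z - 6)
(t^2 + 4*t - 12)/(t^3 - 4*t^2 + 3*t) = (t^2 + 4*t - 12)/(t*(t^2 - 4*t + 3))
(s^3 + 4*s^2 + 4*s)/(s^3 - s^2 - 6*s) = (s + 2)/(s - 3)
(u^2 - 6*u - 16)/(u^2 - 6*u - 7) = (-u^2 + 6*u + 16)/(-u^2 + 6*u + 7)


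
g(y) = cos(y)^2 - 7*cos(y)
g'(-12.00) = 2.85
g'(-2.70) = -3.76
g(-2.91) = 7.76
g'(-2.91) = -2.05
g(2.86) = 7.65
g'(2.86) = 2.48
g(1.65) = 0.56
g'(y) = -2*sin(y)*cos(y) + 7*sin(y)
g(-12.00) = -5.19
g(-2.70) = 7.15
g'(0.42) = 2.11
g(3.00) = 7.91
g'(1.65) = 7.14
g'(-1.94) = -7.20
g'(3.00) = 1.27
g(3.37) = 7.77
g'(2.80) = 2.98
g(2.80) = 7.48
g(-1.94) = 2.66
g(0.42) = -5.56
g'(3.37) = -2.03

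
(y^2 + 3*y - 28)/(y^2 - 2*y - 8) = (y + 7)/(y + 2)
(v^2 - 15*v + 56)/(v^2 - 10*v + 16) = (v - 7)/(v - 2)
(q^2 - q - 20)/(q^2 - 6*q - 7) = (-q^2 + q + 20)/(-q^2 + 6*q + 7)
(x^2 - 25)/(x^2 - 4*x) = (x^2 - 25)/(x*(x - 4))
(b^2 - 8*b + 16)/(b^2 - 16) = (b - 4)/(b + 4)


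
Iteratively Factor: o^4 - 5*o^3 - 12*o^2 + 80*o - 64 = (o + 4)*(o^3 - 9*o^2 + 24*o - 16) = (o - 1)*(o + 4)*(o^2 - 8*o + 16) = (o - 4)*(o - 1)*(o + 4)*(o - 4)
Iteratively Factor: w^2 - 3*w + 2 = (w - 2)*(w - 1)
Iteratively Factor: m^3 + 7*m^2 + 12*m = (m + 4)*(m^2 + 3*m) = m*(m + 4)*(m + 3)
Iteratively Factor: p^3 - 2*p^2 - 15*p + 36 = (p - 3)*(p^2 + p - 12) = (p - 3)^2*(p + 4)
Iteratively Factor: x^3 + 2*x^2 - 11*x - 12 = (x + 4)*(x^2 - 2*x - 3) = (x - 3)*(x + 4)*(x + 1)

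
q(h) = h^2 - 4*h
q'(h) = 2*h - 4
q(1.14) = -3.26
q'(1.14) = -1.72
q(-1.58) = 8.82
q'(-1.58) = -7.16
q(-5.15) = 47.12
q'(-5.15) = -14.30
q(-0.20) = 0.84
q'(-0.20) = -4.40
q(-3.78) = 29.41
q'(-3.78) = -11.56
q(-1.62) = 9.10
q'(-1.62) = -7.24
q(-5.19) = 47.70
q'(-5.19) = -14.38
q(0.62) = -2.10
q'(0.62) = -2.76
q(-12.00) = 192.00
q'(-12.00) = -28.00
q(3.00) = -3.00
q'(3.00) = 2.00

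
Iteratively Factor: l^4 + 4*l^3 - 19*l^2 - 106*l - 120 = (l + 2)*(l^3 + 2*l^2 - 23*l - 60) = (l + 2)*(l + 4)*(l^2 - 2*l - 15) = (l - 5)*(l + 2)*(l + 4)*(l + 3)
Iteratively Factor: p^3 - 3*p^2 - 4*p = (p)*(p^2 - 3*p - 4) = p*(p - 4)*(p + 1)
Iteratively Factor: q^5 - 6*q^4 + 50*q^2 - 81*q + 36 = (q - 4)*(q^4 - 2*q^3 - 8*q^2 + 18*q - 9) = (q - 4)*(q - 1)*(q^3 - q^2 - 9*q + 9) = (q - 4)*(q - 1)*(q + 3)*(q^2 - 4*q + 3) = (q - 4)*(q - 1)^2*(q + 3)*(q - 3)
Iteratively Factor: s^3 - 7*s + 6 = (s + 3)*(s^2 - 3*s + 2) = (s - 2)*(s + 3)*(s - 1)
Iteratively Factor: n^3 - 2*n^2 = (n)*(n^2 - 2*n) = n^2*(n - 2)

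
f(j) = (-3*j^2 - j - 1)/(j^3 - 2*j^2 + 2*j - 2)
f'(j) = (-6*j - 1)/(j^3 - 2*j^2 + 2*j - 2) + (-3*j^2 - j - 1)*(-3*j^2 + 4*j - 2)/(j^3 - 2*j^2 + 2*j - 2)^2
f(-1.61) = 0.49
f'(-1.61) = -0.05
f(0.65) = 2.30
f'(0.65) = 5.06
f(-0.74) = 0.38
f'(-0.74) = -0.18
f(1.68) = -24.40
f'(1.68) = 175.90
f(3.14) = -2.17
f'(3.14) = 1.38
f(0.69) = 2.51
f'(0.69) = 5.48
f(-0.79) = 0.39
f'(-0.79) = -0.19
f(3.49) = -1.77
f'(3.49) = 0.94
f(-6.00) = 0.34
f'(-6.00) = 0.04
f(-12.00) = 0.21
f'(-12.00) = 0.01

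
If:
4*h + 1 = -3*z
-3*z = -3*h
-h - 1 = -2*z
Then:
No Solution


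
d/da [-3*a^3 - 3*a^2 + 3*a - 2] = -9*a^2 - 6*a + 3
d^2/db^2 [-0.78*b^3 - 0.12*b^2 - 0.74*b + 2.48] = -4.68*b - 0.24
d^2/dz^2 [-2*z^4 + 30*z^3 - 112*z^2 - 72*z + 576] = -24*z^2 + 180*z - 224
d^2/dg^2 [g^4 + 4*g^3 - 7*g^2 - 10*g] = 12*g^2 + 24*g - 14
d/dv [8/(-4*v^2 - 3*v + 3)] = 8*(8*v + 3)/(4*v^2 + 3*v - 3)^2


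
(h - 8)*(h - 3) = h^2 - 11*h + 24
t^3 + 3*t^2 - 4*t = t*(t - 1)*(t + 4)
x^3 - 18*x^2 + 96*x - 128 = (x - 8)^2*(x - 2)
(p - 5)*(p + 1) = p^2 - 4*p - 5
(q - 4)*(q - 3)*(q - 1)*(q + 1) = q^4 - 7*q^3 + 11*q^2 + 7*q - 12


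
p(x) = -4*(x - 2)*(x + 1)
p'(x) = 4 - 8*x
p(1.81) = 2.14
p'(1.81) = -10.48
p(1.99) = 0.12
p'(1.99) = -11.92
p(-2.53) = -27.72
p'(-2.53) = 24.24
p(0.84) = 8.54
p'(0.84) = -2.72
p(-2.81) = -34.82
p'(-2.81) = 26.48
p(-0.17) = 7.20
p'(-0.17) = 5.36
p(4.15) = -44.29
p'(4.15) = -29.20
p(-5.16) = -119.14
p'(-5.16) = 45.28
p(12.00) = -520.00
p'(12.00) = -92.00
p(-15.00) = -952.00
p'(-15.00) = 124.00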